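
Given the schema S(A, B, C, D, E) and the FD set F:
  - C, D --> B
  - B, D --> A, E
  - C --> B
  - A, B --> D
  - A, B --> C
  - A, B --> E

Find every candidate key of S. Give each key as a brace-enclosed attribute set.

{A, B} is a candidate key since {A, B}⁺ = {A, B, C, D, E} covers every attribute.
{A, C} is a candidate key since {A, C}⁺ = {A, B, C, D, E} covers every attribute.
{B, D} is a candidate key since {B, D}⁺ = {A, B, C, D, E} covers every attribute.
{C, D} is a candidate key since {C, D}⁺ = {A, B, C, D, E} covers every attribute.
These are minimal and exhaustive — every other superkey contains one of them.

{A, B}, {A, C}, {B, D}, {C, D}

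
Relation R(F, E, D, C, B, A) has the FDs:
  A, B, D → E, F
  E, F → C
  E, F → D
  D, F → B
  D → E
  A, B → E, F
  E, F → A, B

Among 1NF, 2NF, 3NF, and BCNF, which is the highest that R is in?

Candidate keys: {A, B}, {D, F}, {E, F}. Prime attributes: {A, B, D, E, F}.
D → E breaks BCNF: {D}⁺ = {D, E}, so {D} is not a superkey.
Since {E} ⊆ prime attributes and every other non-superkey FD also has a prime right side, the schema is in 3NF.

3NF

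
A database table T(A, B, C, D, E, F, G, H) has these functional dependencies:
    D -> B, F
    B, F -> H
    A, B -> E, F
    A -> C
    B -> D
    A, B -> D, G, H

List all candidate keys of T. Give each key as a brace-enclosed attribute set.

No FD produces {A}, so it must be in every candidate key.
Closure of {A, B} is {A, B, C, D, E, F, G, H}, the whole schema; {A, B} is a candidate key.
Closure of {A, D} is {A, B, C, D, E, F, G, H}, the whole schema; {A, D} is a candidate key.
These are minimal and exhaustive — every other superkey contains one of them.

{A, B}, {A, D}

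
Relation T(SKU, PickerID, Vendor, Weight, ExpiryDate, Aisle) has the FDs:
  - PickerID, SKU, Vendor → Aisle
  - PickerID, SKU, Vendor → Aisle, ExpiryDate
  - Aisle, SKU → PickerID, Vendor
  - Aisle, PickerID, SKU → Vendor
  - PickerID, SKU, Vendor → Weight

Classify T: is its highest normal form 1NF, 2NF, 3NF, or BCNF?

BCNF

Candidate keys: {Aisle, SKU}, {PickerID, SKU, Vendor}. Prime attributes: {Aisle, PickerID, SKU, Vendor}.
The left-hand side of every FD is a superkey, so BCNF is satisfied.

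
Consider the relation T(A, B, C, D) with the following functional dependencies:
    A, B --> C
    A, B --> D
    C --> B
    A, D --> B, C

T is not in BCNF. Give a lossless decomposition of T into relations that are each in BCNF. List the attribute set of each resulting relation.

{A, C, D}; {B, C}

Candidate keys of the original relation: {A, B}, {A, C}, {A, D}.
In {A, B, C, D}, {C} is not a superkey ({C}⁺ restricted to this set is {B, C}), so split on C --> B into {B, C} and {A, C, D}.
{B, C} is in BCNF.
{A, C, D} is in BCNF.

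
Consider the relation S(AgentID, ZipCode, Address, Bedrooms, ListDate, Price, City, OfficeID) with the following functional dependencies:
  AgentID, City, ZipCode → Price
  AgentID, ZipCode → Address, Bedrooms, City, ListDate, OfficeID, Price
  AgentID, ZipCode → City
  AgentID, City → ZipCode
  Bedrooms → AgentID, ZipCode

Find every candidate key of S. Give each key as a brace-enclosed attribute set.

{Bedrooms}⁺ = {Address, AgentID, Bedrooms, City, ListDate, OfficeID, Price, ZipCode}, which is every attribute, so {Bedrooms} is a candidate key.
{AgentID, City}⁺ = {Address, AgentID, Bedrooms, City, ListDate, OfficeID, Price, ZipCode}, which is every attribute, so {AgentID, City} is a candidate key.
{AgentID, ZipCode}⁺ = {Address, AgentID, Bedrooms, City, ListDate, OfficeID, Price, ZipCode}, which is every attribute, so {AgentID, ZipCode} is a candidate key.
These are minimal and exhaustive — every other superkey contains one of them.

{AgentID, City}, {AgentID, ZipCode}, {Bedrooms}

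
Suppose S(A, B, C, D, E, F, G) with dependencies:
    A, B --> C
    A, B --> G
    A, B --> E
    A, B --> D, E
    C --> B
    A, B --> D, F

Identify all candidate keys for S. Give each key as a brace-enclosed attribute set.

Attributes never on any right-hand side: {A} — every candidate key must contain it.
Closure of {A, B} is {A, B, C, D, E, F, G}, the whole schema; {A, B} is a candidate key.
Closure of {A, C} is {A, B, C, D, E, F, G}, the whole schema; {A, C} is a candidate key.
No proper subset of any of these is a key, and no other minimal superkey exists.

{A, B}, {A, C}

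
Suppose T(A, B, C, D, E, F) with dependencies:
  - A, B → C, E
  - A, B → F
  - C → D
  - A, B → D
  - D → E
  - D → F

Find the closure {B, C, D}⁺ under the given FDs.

Start with {B, C, D}.
D → E applies; add {E} → now {B, C, D, E}.
D → F applies; add {F} → now {B, C, D, E, F}.
No further FD applies.

{B, C, D, E, F}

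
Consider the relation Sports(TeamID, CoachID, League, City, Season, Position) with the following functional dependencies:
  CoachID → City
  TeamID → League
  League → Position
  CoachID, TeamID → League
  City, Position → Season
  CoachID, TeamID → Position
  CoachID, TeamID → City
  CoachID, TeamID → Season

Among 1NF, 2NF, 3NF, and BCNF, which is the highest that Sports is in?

1NF

Candidate key: {CoachID, TeamID}. Prime attributes: {CoachID, TeamID}.
CoachID → City breaks BCNF: {CoachID}⁺ = {City, CoachID}, so {CoachID} is not a superkey.
CoachID → City has non-prime {City} on the right and a non-superkey on the left, so 3NF fails.
Since {CoachID} ⊂ {CoachID, TeamID} and {CoachID}⁺ ⊇ {City} with {City} non-prime, there is a partial dependency; 2NF fails.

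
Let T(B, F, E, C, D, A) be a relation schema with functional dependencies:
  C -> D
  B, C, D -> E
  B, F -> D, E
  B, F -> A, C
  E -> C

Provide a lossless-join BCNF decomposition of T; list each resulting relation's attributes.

{A, B, E, F}; {C, D}; {C, E}

Candidate key of the original relation: {B, F}.
Within {A, B, C, D, E, F}: {C}⁺ ∩ {A, B, C, D, E, F} = {C, D}, not the whole set, so C -> D violates BCNF; decompose into {C, D} and {A, B, C, E, F}.
{C, D}: every determinant is a superkey — BCNF.
Within {A, B, C, E, F}: {E}⁺ ∩ {A, B, C, E, F} = {C, E}, not the whole set, so E -> C violates BCNF; decompose into {C, E} and {A, B, E, F}.
{C, E}: every determinant is a superkey — BCNF.
{A, B, E, F}: every determinant is a superkey — BCNF.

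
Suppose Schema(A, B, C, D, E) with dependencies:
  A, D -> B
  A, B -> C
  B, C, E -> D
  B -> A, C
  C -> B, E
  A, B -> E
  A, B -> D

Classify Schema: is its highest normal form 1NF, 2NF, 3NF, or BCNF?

Candidate keys: {A, D}, {B}, {C}. Prime attributes: {A, B, C, D}.
Each dependency's left side is a superkey — BCNF holds.

BCNF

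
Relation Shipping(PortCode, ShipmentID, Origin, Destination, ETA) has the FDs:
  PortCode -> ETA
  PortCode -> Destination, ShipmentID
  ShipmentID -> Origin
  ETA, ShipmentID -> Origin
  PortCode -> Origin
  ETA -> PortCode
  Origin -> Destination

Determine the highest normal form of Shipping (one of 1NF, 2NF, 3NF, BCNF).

2NF

Candidate keys: {ETA}, {PortCode}. Prime attributes: {ETA, PortCode}.
ShipmentID -> Origin breaks BCNF: {ShipmentID}⁺ = {Destination, Origin, ShipmentID}, so {ShipmentID} is not a superkey.
ShipmentID -> Origin determines the non-prime attribute {Origin} from a non-superkey — 3NF is violated.
All keys have size 1, which rules out partial dependencies — 2NF is satisfied.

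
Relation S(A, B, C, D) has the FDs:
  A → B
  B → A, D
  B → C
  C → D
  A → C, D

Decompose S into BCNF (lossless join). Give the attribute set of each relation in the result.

{A, B, C}; {C, D}

Candidate keys of the original relation: {A}, {B}.
Within {A, B, C, D}: {C}⁺ ∩ {A, B, C, D} = {C, D}, not the whole set, so C → D violates BCNF; decompose into {C, D} and {A, B, C}.
{C, D} has no BCNF violation.
{A, B, C} has no BCNF violation.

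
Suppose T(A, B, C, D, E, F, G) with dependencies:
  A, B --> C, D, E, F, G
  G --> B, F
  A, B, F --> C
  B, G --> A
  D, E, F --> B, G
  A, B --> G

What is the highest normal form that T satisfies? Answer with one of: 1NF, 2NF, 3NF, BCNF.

BCNF

Candidate keys: {A, B}, {D, E, F}, {G}. Prime attributes: {A, B, D, E, F, G}.
Every FD has a superkey on the left, so the relation is in BCNF.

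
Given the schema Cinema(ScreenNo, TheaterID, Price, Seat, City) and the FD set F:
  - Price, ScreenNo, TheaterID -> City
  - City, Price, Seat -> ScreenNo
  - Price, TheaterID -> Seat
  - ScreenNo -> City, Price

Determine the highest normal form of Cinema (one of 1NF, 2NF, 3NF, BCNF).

Candidate keys: {City, Price, TheaterID}, {ScreenNo, TheaterID}. Prime attributes: {City, Price, ScreenNo, TheaterID}.
City, Price, Seat -> ScreenNo breaks BCNF: {City, Price, Seat}⁺ = {City, Price, ScreenNo, Seat}, so {City, Price, Seat} is not a superkey.
Price, TheaterID -> Seat determines the non-prime attribute {Seat} from a non-superkey — 3NF is violated.
The proper key subset {Price, TheaterID} of {City, Price, TheaterID} determines non-prime {Seat}, so the relation is not even in 2NF.

1NF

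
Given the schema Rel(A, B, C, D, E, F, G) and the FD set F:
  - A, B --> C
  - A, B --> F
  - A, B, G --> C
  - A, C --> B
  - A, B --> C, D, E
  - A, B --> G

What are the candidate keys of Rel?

{A, B}, {A, C}

Attributes never on any right-hand side: {A} — every candidate key must contain it.
{A, B}⁺ = {A, B, C, D, E, F, G}, which is every attribute, so {A, B} is a candidate key.
{A, C}⁺ = {A, B, C, D, E, F, G}, which is every attribute, so {A, C} is a candidate key.
No proper subset of any of these is a key, and no other minimal superkey exists.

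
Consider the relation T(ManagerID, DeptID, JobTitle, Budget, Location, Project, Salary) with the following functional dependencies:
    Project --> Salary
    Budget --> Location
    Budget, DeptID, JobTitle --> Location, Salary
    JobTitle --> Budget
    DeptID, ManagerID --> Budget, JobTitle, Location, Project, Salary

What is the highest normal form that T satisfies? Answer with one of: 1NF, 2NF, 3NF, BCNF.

2NF

Candidate key: {DeptID, ManagerID}. Prime attributes: {DeptID, ManagerID}.
For Project --> Salary we have {Project}⁺ = {Project, Salary}; {Project} is not a superkey, so BCNF fails.
Project --> Salary determines the non-prime attribute {Salary} from a non-superkey — 3NF is violated.
No non-prime attribute depends on a proper subset of any candidate key, so 2NF holds.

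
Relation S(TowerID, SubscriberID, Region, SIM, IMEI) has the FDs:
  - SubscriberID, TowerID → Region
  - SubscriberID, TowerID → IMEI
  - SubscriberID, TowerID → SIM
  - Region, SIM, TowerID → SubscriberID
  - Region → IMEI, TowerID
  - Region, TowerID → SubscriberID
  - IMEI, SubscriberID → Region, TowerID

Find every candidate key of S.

{IMEI, SubscriberID}, {Region}, {SubscriberID, TowerID}

{Region}⁺ = {IMEI, Region, SIM, SubscriberID, TowerID}, which is every attribute, so {Region} is a candidate key.
{IMEI, SubscriberID}⁺ = {IMEI, Region, SIM, SubscriberID, TowerID}, which is every attribute, so {IMEI, SubscriberID} is a candidate key.
{SubscriberID, TowerID}⁺ = {IMEI, Region, SIM, SubscriberID, TowerID}, which is every attribute, so {SubscriberID, TowerID} is a candidate key.
No proper subset of any of these is a key, and no other minimal superkey exists.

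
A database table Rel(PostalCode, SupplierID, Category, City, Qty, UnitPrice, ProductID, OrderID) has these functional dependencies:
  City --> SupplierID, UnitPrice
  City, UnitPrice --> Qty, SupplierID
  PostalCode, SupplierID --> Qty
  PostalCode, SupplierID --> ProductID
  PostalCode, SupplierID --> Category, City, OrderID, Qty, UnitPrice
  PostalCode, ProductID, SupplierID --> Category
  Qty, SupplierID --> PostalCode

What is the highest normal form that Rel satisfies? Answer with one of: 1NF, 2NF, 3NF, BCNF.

Candidate keys: {City}, {PostalCode, SupplierID}, {Qty, SupplierID}. Prime attributes: {City, PostalCode, Qty, SupplierID}.
Each dependency's left side is a superkey — BCNF holds.

BCNF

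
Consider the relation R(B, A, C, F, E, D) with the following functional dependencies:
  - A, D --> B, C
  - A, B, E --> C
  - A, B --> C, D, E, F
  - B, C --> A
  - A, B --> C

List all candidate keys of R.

{A, B}, {A, D}, {B, C}

{A, B}⁺ = {A, B, C, D, E, F} — all of the relation — so {A, B} is a candidate key.
{A, D}⁺ = {A, B, C, D, E, F} — all of the relation — so {A, D} is a candidate key.
{B, C}⁺ = {A, B, C, D, E, F} — all of the relation — so {B, C} is a candidate key.
No proper subset of any of these is a key, and no other minimal superkey exists.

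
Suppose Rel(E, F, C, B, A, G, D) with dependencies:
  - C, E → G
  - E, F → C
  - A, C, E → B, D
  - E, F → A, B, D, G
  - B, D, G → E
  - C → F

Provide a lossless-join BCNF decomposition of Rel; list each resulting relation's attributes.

Candidate keys of the original relation: {B, C, D, G}, {B, D, F, G}, {C, E}, {E, F}.
Within {A, B, C, D, E, F, G}: {B, D, G}⁺ ∩ {A, B, C, D, E, F, G} = {B, D, E, G}, not the whole set, so B, D, G → E violates BCNF; decompose into {B, D, E, G} and {A, B, C, D, F, G}.
{B, D, E, G} has no BCNF violation.
Within {A, B, C, D, F, G}: {C}⁺ ∩ {A, B, C, D, F, G} = {C, F}, not the whole set, so C → F violates BCNF; decompose into {C, F} and {A, B, C, D, G}.
{C, F} has no BCNF violation.
{A, B, C, D, G} has no BCNF violation.

{A, B, C, D, G}; {B, D, E, G}; {C, F}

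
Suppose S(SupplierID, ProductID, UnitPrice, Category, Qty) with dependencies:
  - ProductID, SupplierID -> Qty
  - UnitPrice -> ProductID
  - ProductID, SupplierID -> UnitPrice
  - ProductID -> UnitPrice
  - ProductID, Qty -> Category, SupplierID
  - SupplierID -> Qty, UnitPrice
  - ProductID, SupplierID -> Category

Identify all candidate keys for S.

{ProductID, Qty}, {Qty, UnitPrice}, {SupplierID}

Closure of {SupplierID} is {Category, ProductID, Qty, SupplierID, UnitPrice}, the whole schema; {SupplierID} is a candidate key.
Closure of {ProductID, Qty} is {Category, ProductID, Qty, SupplierID, UnitPrice}, the whole schema; {ProductID, Qty} is a candidate key.
Closure of {Qty, UnitPrice} is {Category, ProductID, Qty, SupplierID, UnitPrice}, the whole schema; {Qty, UnitPrice} is a candidate key.
No proper subset of any of these is a key, and no other minimal superkey exists.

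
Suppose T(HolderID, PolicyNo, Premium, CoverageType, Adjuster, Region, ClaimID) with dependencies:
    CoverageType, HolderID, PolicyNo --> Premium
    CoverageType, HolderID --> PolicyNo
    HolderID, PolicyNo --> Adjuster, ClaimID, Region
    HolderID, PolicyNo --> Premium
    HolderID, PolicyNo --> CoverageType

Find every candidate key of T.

{CoverageType, HolderID}, {HolderID, PolicyNo}

Attributes never on any right-hand side: {HolderID} — every candidate key must contain it.
Closure of {CoverageType, HolderID} is {Adjuster, ClaimID, CoverageType, HolderID, PolicyNo, Premium, Region}, the whole schema; {CoverageType, HolderID} is a candidate key.
Closure of {HolderID, PolicyNo} is {Adjuster, ClaimID, CoverageType, HolderID, PolicyNo, Premium, Region}, the whole schema; {HolderID, PolicyNo} is a candidate key.
No proper subset of any of these is a key, and no other minimal superkey exists.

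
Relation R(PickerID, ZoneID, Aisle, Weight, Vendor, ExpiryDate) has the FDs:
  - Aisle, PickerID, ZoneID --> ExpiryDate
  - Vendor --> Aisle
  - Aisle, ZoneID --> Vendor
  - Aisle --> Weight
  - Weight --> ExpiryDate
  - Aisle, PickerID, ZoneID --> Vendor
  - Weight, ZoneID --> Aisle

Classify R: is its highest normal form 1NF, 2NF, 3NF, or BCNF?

1NF

Candidate keys: {Aisle, PickerID, ZoneID}, {PickerID, Vendor, ZoneID}, {PickerID, Weight, ZoneID}. Prime attributes: {Aisle, PickerID, Vendor, Weight, ZoneID}.
Vendor --> Aisle: {Vendor}⁺ = {Aisle, ExpiryDate, Vendor, Weight}, which is not all of the attributes, so the left side is not a superkey — BCNF is violated.
Because {ExpiryDate} is non-prime and the left side of Weight --> ExpiryDate is not a superkey, the relation is not in 3NF.
Since {Aisle} ⊂ {Aisle, PickerID, ZoneID} and {Aisle}⁺ ⊇ {ExpiryDate} with {ExpiryDate} non-prime, there is a partial dependency; 2NF fails.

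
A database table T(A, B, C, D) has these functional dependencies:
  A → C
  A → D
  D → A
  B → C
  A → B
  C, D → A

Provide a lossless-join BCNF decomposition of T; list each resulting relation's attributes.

Candidate keys of the original relation: {A}, {D}.
{A, B, C, D}: {B} determines {B, C} here but is not a superkey — split on B → C, giving {B, C} and {A, B, D}.
{B, C} has no BCNF violation.
{A, B, D} has no BCNF violation.

{A, B, D}; {B, C}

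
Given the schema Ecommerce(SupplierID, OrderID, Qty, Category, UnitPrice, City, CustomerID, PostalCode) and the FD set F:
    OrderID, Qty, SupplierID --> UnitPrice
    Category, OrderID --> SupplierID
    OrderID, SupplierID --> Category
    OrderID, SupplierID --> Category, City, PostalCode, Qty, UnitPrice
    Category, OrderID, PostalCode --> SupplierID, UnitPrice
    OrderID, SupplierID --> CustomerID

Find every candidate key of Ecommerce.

{Category, OrderID}, {OrderID, SupplierID}

No FD produces {OrderID}, so it must be in every candidate key.
{Category, OrderID} is a candidate key since {Category, OrderID}⁺ = {Category, City, CustomerID, OrderID, PostalCode, Qty, SupplierID, UnitPrice} covers every attribute.
{OrderID, SupplierID} is a candidate key since {OrderID, SupplierID}⁺ = {Category, City, CustomerID, OrderID, PostalCode, Qty, SupplierID, UnitPrice} covers every attribute.
These are minimal and exhaustive — every other superkey contains one of them.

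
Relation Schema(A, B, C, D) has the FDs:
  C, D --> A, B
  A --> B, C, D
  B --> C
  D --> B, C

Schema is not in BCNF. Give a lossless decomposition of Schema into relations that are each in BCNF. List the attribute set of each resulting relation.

Candidate keys of the original relation: {A}, {D}.
In {A, B, C, D}, {B} is not a superkey ({B}⁺ restricted to this set is {B, C}), so split on B --> C into {B, C} and {A, B, D}.
{B, C} has no BCNF violation.
{A, B, D} has no BCNF violation.

{A, B, D}; {B, C}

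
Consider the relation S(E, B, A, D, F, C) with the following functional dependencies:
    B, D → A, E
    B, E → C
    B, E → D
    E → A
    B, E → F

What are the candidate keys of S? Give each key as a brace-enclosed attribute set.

{B, D}, {B, E}

No FD produces {B}, so it must be in every candidate key.
{B, D}⁺ = {A, B, C, D, E, F} — all of the relation — so {B, D} is a candidate key.
{B, E}⁺ = {A, B, C, D, E, F} — all of the relation — so {B, E} is a candidate key.
No proper subset of any of these is a key, and no other minimal superkey exists.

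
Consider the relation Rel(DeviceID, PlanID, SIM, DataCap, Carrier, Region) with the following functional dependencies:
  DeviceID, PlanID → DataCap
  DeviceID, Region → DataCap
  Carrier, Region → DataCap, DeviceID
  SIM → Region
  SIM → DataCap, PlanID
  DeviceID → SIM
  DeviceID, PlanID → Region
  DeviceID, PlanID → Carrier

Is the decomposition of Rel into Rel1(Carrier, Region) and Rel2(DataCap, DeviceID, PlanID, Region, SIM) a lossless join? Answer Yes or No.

The shared attributes are {Region} and {Region}⁺ = {Region}.
Rel1 ⊄ {Region} and Rel2 ⊄ {Region}, so the split is lossy.

No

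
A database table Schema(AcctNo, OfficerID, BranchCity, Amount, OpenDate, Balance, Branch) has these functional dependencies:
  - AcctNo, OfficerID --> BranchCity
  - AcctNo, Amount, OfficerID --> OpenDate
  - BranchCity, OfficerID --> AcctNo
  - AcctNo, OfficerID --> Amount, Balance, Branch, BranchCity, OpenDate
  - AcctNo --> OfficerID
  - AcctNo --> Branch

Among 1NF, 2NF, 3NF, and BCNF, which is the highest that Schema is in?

BCNF

Candidate keys: {AcctNo}, {BranchCity, OfficerID}. Prime attributes: {AcctNo, BranchCity, OfficerID}.
Each dependency's left side is a superkey — BCNF holds.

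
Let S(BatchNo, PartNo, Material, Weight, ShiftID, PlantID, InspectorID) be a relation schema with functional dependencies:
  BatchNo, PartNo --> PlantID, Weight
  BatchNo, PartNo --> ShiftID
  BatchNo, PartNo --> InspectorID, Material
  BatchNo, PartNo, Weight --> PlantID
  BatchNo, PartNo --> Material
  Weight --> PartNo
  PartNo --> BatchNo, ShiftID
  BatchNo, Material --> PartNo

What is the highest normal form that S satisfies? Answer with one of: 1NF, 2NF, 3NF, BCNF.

Candidate keys: {BatchNo, Material}, {PartNo}, {Weight}. Prime attributes: {BatchNo, Material, PartNo, Weight}.
Every FD has a superkey on the left, so the relation is in BCNF.

BCNF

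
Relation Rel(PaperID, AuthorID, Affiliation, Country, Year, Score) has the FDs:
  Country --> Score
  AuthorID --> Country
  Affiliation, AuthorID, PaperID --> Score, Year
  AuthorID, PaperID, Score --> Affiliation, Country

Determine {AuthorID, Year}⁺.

Start with {AuthorID, Year}.
AuthorID --> Country applies; add {Country} → now {AuthorID, Country, Year}.
Country --> Score applies; add {Score} → now {AuthorID, Country, Score, Year}.
No further FD applies.

{AuthorID, Country, Score, Year}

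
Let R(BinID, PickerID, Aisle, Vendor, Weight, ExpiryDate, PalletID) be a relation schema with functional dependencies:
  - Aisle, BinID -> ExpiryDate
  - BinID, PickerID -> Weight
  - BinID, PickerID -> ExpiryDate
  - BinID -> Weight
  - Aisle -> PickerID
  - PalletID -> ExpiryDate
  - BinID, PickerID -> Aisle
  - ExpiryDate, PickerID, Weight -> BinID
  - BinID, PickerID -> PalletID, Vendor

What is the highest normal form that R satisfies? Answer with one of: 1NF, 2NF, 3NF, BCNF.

3NF

Candidate keys: {Aisle, BinID}, {Aisle, ExpiryDate, Weight}, {Aisle, PalletID, Weight}, {BinID, PickerID}, {ExpiryDate, PickerID, Weight}, {PalletID, PickerID, Weight}. Prime attributes: {Aisle, BinID, ExpiryDate, PalletID, PickerID, Weight}.
BinID -> Weight: {BinID}⁺ = {BinID, Weight}, which is not all of the attributes, so the left side is not a superkey — BCNF is violated.
Since {Weight} ⊆ prime attributes and every other non-superkey FD also has a prime right side, the schema is in 3NF.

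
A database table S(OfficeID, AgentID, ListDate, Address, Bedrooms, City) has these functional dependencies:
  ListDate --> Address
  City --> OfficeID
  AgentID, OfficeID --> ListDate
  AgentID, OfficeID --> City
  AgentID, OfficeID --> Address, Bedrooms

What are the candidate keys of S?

{AgentID} never appears on the right of any FD, so every key must include it.
{AgentID, City} is a candidate key since {AgentID, City}⁺ = {Address, AgentID, Bedrooms, City, ListDate, OfficeID} covers every attribute.
{AgentID, OfficeID} is a candidate key since {AgentID, OfficeID}⁺ = {Address, AgentID, Bedrooms, City, ListDate, OfficeID} covers every attribute.
No proper subset of any of these is a key, and no other minimal superkey exists.

{AgentID, City}, {AgentID, OfficeID}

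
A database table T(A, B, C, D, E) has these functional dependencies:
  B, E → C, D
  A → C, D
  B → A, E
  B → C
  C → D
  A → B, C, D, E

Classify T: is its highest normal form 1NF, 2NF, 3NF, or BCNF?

2NF

Candidate keys: {A}, {B}. Prime attributes: {A, B}.
For C → D we have {C}⁺ = {C, D}; {C} is not a superkey, so BCNF fails.
Because {D} is non-prime and the left side of C → D is not a superkey, the relation is not in 3NF.
Every candidate key is a single attribute, so no partial dependency is possible; 2NF holds.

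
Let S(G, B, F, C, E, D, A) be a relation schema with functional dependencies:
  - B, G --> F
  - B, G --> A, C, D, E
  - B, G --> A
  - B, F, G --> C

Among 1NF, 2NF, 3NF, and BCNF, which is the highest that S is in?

BCNF

Candidate key: {B, G}. Prime attributes: {B, G}.
The left-hand side of every FD is a superkey, so BCNF is satisfied.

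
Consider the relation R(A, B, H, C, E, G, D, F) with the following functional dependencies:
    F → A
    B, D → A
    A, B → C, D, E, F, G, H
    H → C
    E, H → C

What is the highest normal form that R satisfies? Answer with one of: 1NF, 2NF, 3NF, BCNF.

Candidate keys: {A, B}, {B, D}, {B, F}. Prime attributes: {A, B, D, F}.
F → A breaks BCNF: {F}⁺ = {A, F}, so {F} is not a superkey.
H → C has non-prime {C} on the right and a non-superkey on the left, so 3NF fails.
No non-prime attribute depends on a proper subset of any candidate key, so 2NF holds.

2NF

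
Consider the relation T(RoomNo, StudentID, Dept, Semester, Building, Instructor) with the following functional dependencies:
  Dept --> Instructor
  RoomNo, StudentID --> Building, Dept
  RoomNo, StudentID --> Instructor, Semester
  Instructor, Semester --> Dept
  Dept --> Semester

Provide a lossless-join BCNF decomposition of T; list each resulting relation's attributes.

{Building, Dept, RoomNo, StudentID}; {Dept, Instructor, Semester}

Candidate key of the original relation: {RoomNo, StudentID}.
{Building, Dept, Instructor, RoomNo, Semester, StudentID}: {Dept} determines {Dept, Instructor, Semester} here but is not a superkey — split on Dept --> Instructor, Semester, giving {Dept, Instructor, Semester} and {Building, Dept, RoomNo, StudentID}.
{Dept, Instructor, Semester} is in BCNF.
{Building, Dept, RoomNo, StudentID} is in BCNF.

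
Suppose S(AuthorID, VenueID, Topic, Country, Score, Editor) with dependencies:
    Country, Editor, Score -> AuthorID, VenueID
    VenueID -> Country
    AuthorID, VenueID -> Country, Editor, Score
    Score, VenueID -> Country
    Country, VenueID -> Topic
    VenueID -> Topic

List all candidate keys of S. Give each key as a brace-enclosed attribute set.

Closure of {AuthorID, VenueID} is {AuthorID, Country, Editor, Score, Topic, VenueID}, the whole schema; {AuthorID, VenueID} is a candidate key.
Closure of {Country, Editor, Score} is {AuthorID, Country, Editor, Score, Topic, VenueID}, the whole schema; {Country, Editor, Score} is a candidate key.
Closure of {Editor, Score, VenueID} is {AuthorID, Country, Editor, Score, Topic, VenueID}, the whole schema; {Editor, Score, VenueID} is a candidate key.
These are minimal and exhaustive — every other superkey contains one of them.

{AuthorID, VenueID}, {Country, Editor, Score}, {Editor, Score, VenueID}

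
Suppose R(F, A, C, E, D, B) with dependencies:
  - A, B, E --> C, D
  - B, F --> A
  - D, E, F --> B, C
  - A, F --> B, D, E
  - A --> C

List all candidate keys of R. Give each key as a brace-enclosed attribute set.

{A, F}, {B, F}, {D, E, F}

{F} never appears on the right of any FD, so every key must include it.
Closure of {A, F} is {A, B, C, D, E, F}, the whole schema; {A, F} is a candidate key.
Closure of {B, F} is {A, B, C, D, E, F}, the whole schema; {B, F} is a candidate key.
Closure of {D, E, F} is {A, B, C, D, E, F}, the whole schema; {D, E, F} is a candidate key.
No proper subset of any of these is a key, and no other minimal superkey exists.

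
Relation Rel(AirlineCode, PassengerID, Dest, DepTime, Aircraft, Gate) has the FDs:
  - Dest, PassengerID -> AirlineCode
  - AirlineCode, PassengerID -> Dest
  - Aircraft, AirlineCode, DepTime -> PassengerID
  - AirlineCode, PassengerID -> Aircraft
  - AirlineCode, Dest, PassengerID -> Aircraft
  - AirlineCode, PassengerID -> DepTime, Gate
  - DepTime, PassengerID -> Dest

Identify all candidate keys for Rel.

{AirlineCode, PassengerID}⁺ = {Aircraft, AirlineCode, DepTime, Dest, Gate, PassengerID}, which is every attribute, so {AirlineCode, PassengerID} is a candidate key.
{DepTime, PassengerID}⁺ = {Aircraft, AirlineCode, DepTime, Dest, Gate, PassengerID}, which is every attribute, so {DepTime, PassengerID} is a candidate key.
{Dest, PassengerID}⁺ = {Aircraft, AirlineCode, DepTime, Dest, Gate, PassengerID}, which is every attribute, so {Dest, PassengerID} is a candidate key.
{Aircraft, AirlineCode, DepTime}⁺ = {Aircraft, AirlineCode, DepTime, Dest, Gate, PassengerID}, which is every attribute, so {Aircraft, AirlineCode, DepTime} is a candidate key.
These are minimal and exhaustive — every other superkey contains one of them.

{Aircraft, AirlineCode, DepTime}, {AirlineCode, PassengerID}, {DepTime, PassengerID}, {Dest, PassengerID}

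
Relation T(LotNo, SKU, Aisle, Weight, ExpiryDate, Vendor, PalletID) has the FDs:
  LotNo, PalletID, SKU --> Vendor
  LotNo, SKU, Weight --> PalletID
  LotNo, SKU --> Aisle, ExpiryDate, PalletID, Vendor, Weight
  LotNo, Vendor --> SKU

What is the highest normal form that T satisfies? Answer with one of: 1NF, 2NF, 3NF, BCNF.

Candidate keys: {LotNo, SKU}, {LotNo, Vendor}. Prime attributes: {LotNo, SKU, Vendor}.
Every FD has a superkey on the left, so the relation is in BCNF.

BCNF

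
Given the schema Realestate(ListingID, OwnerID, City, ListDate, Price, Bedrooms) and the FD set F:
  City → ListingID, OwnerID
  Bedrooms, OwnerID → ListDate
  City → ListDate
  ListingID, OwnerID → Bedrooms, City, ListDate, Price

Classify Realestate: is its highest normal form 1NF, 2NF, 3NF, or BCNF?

Candidate keys: {City}, {ListingID, OwnerID}. Prime attributes: {City, ListingID, OwnerID}.
For Bedrooms, OwnerID → ListDate we have {Bedrooms, OwnerID}⁺ = {Bedrooms, ListDate, OwnerID}; {Bedrooms, OwnerID} is not a superkey, so BCNF fails.
Bedrooms, OwnerID → ListDate determines the non-prime attribute {ListDate} from a non-superkey — 3NF is violated.
No non-prime attribute depends on a proper subset of any candidate key, so 2NF holds.

2NF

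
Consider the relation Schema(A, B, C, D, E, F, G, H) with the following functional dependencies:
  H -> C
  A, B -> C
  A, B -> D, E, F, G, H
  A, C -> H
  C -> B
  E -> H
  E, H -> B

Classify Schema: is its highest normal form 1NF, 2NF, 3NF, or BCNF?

Candidate keys: {A, B}, {A, C}, {A, E}, {A, H}. Prime attributes: {A, B, C, E, H}.
H -> C: {H}⁺ = {B, C, H}, which is not all of the attributes, so the left side is not a superkey — BCNF is violated.
But every attribute on its right side ({C}) is prime, and the same holds for every other non-superkey FD, so 3NF still holds.

3NF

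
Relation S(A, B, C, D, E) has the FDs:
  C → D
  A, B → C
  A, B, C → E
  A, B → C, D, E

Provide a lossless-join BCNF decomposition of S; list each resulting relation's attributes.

{A, B, C, E}; {C, D}

Candidate key of the original relation: {A, B}.
In {A, B, C, D, E}, {C} is not a superkey ({C}⁺ restricted to this set is {C, D}), so split on C → D into {C, D} and {A, B, C, E}.
{C, D}: every determinant is a superkey — BCNF.
{A, B, C, E}: every determinant is a superkey — BCNF.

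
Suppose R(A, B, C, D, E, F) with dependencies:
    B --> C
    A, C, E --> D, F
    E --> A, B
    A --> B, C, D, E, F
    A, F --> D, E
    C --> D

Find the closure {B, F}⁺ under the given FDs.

Start with {B, F}.
B --> C applies; add {C} → now {B, C, F}.
C --> D applies; add {D} → now {B, C, D, F}.
No further FD applies.

{B, C, D, F}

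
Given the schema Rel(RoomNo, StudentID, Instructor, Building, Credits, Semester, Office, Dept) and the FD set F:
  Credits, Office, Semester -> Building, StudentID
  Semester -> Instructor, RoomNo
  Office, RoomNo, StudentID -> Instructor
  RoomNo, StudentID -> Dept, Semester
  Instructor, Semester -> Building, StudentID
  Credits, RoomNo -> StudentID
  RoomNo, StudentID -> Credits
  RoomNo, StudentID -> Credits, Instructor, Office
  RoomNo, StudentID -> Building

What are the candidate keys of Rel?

{Credits, RoomNo}, {RoomNo, StudentID}, {Semester}

{Semester} is a candidate key since {Semester}⁺ = {Building, Credits, Dept, Instructor, Office, RoomNo, Semester, StudentID} covers every attribute.
{Credits, RoomNo} is a candidate key since {Credits, RoomNo}⁺ = {Building, Credits, Dept, Instructor, Office, RoomNo, Semester, StudentID} covers every attribute.
{RoomNo, StudentID} is a candidate key since {RoomNo, StudentID}⁺ = {Building, Credits, Dept, Instructor, Office, RoomNo, Semester, StudentID} covers every attribute.
These are minimal and exhaustive — every other superkey contains one of them.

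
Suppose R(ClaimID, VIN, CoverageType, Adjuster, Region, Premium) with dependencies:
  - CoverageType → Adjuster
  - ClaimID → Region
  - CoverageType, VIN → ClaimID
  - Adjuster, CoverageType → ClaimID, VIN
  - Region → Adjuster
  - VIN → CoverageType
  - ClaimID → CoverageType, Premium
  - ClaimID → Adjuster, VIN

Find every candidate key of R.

{ClaimID} is a candidate key since {ClaimID}⁺ = {Adjuster, ClaimID, CoverageType, Premium, Region, VIN} covers every attribute.
{CoverageType} is a candidate key since {CoverageType}⁺ = {Adjuster, ClaimID, CoverageType, Premium, Region, VIN} covers every attribute.
{VIN} is a candidate key since {VIN}⁺ = {Adjuster, ClaimID, CoverageType, Premium, Region, VIN} covers every attribute.
Any other superkey properly contains one of these, so there are no further candidate keys.

{ClaimID}, {CoverageType}, {VIN}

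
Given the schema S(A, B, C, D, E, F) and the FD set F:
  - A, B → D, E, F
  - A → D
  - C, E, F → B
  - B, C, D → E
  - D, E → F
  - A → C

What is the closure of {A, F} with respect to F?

Start with {A, F}.
A → D applies; add {D} → now {A, D, F}.
A → C applies; add {C} → now {A, C, D, F}.
No further FD applies.

{A, C, D, F}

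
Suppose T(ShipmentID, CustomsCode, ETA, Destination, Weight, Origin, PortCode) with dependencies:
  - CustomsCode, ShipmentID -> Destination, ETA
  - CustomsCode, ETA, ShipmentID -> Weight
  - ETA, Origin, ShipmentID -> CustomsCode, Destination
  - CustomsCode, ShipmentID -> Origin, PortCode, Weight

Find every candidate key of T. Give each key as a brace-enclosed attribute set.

No FD produces {ShipmentID}, so it must be in every candidate key.
{CustomsCode, ShipmentID}⁺ = {CustomsCode, Destination, ETA, Origin, PortCode, ShipmentID, Weight}, which is every attribute, so {CustomsCode, ShipmentID} is a candidate key.
{ETA, Origin, ShipmentID}⁺ = {CustomsCode, Destination, ETA, Origin, PortCode, ShipmentID, Weight}, which is every attribute, so {ETA, Origin, ShipmentID} is a candidate key.
No proper subset of any of these is a key, and no other minimal superkey exists.

{CustomsCode, ShipmentID}, {ETA, Origin, ShipmentID}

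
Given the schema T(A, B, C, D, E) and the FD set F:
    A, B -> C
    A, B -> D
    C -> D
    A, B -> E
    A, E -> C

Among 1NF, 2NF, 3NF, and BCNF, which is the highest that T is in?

Candidate key: {A, B}. Prime attributes: {A, B}.
C -> D breaks BCNF: {C}⁺ = {C, D}, so {C} is not a superkey.
Because {D} is non-prime and the left side of C -> D is not a superkey, the relation is not in 3NF.
Checking every proper subset of each key, none determines a non-prime attribute — 2NF is satisfied.

2NF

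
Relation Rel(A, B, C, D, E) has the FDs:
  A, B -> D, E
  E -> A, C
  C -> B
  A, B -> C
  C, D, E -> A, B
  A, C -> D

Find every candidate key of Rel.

{A, B}, {A, C}, {E}

{E} is a candidate key since {E}⁺ = {A, B, C, D, E} covers every attribute.
{A, B} is a candidate key since {A, B}⁺ = {A, B, C, D, E} covers every attribute.
{A, C} is a candidate key since {A, C}⁺ = {A, B, C, D, E} covers every attribute.
These are minimal and exhaustive — every other superkey contains one of them.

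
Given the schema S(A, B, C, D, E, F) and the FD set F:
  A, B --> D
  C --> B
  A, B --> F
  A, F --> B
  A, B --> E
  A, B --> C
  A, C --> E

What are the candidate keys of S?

Attributes never on any right-hand side: {A} — every candidate key must contain it.
{A, B} is a candidate key since {A, B}⁺ = {A, B, C, D, E, F} covers every attribute.
{A, C} is a candidate key since {A, C}⁺ = {A, B, C, D, E, F} covers every attribute.
{A, F} is a candidate key since {A, F}⁺ = {A, B, C, D, E, F} covers every attribute.
Any other superkey properly contains one of these, so there are no further candidate keys.

{A, B}, {A, C}, {A, F}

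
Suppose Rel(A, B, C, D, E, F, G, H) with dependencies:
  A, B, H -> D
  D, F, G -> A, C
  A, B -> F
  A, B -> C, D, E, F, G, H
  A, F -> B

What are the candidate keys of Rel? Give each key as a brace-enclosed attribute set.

Closure of {A, B} is {A, B, C, D, E, F, G, H}, the whole schema; {A, B} is a candidate key.
Closure of {A, F} is {A, B, C, D, E, F, G, H}, the whole schema; {A, F} is a candidate key.
Closure of {D, F, G} is {A, B, C, D, E, F, G, H}, the whole schema; {D, F, G} is a candidate key.
No proper subset of any of these is a key, and no other minimal superkey exists.

{A, B}, {A, F}, {D, F, G}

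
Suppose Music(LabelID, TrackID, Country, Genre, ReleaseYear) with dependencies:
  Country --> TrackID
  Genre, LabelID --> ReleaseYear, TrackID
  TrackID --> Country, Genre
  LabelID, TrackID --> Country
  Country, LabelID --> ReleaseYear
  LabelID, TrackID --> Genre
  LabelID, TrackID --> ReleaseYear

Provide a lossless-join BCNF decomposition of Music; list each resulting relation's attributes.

{Country, Genre, TrackID}; {Country, LabelID, ReleaseYear}

Candidate keys of the original relation: {Country, LabelID}, {Genre, LabelID}, {LabelID, TrackID}.
In {Country, Genre, LabelID, ReleaseYear, TrackID}, {Country} is not a superkey ({Country}⁺ restricted to this set is {Country, Genre, TrackID}), so split on Country --> Genre, TrackID into {Country, Genre, TrackID} and {Country, LabelID, ReleaseYear}.
{Country, Genre, TrackID} is in BCNF.
{Country, LabelID, ReleaseYear} is in BCNF.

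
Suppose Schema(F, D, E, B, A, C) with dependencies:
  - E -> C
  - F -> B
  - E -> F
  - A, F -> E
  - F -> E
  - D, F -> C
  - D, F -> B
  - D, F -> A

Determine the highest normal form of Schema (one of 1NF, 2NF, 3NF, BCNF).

1NF

Candidate keys: {D, E}, {D, F}. Prime attributes: {D, E, F}.
E -> C breaks BCNF: {E}⁺ = {B, C, E, F}, so {E} is not a superkey.
E -> C determines the non-prime attribute {C} from a non-superkey — 3NF is violated.
The proper key subset {E} of {D, E} determines non-prime {B, C}, so the relation is not even in 2NF.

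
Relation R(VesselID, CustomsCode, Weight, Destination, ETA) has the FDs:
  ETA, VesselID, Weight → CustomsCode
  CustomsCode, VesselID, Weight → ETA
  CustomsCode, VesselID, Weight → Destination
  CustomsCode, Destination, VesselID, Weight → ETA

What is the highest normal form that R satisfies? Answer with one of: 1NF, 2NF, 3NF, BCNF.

Candidate keys: {CustomsCode, VesselID, Weight}, {ETA, VesselID, Weight}. Prime attributes: {CustomsCode, ETA, VesselID, Weight}.
The left-hand side of every FD is a superkey, so BCNF is satisfied.

BCNF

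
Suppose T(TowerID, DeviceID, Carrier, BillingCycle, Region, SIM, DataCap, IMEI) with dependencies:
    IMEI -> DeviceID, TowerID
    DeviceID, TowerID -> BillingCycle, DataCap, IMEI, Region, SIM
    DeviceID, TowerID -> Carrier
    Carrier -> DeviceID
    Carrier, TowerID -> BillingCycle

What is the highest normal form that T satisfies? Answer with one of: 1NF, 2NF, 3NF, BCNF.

Candidate keys: {Carrier, TowerID}, {DeviceID, TowerID}, {IMEI}. Prime attributes: {Carrier, DeviceID, IMEI, TowerID}.
For Carrier -> DeviceID we have {Carrier}⁺ = {Carrier, DeviceID}; {Carrier} is not a superkey, so BCNF fails.
Its right-hand attributes {DeviceID} are all prime, as are those of every other non-superkey FD — the relation is in 3NF.

3NF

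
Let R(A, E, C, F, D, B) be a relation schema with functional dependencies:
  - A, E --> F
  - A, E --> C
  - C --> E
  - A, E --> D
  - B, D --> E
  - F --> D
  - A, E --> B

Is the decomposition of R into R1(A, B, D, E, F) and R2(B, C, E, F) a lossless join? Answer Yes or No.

No

R1 ∩ R2 = {B, E, F}; its closure under F is {B, D, E, F}.
The closure covers neither R1 nor R2 entirely; the join is not lossless.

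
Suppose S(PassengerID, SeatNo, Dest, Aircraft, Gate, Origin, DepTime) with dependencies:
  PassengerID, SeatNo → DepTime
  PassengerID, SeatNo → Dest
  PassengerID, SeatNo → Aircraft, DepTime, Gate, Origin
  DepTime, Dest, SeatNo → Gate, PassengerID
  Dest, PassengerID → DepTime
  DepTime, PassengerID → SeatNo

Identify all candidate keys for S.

{DepTime, Dest, SeatNo}, {DepTime, PassengerID}, {Dest, PassengerID}, {PassengerID, SeatNo}

{DepTime, PassengerID} is a candidate key since {DepTime, PassengerID}⁺ = {Aircraft, DepTime, Dest, Gate, Origin, PassengerID, SeatNo} covers every attribute.
{Dest, PassengerID} is a candidate key since {Dest, PassengerID}⁺ = {Aircraft, DepTime, Dest, Gate, Origin, PassengerID, SeatNo} covers every attribute.
{PassengerID, SeatNo} is a candidate key since {PassengerID, SeatNo}⁺ = {Aircraft, DepTime, Dest, Gate, Origin, PassengerID, SeatNo} covers every attribute.
{DepTime, Dest, SeatNo} is a candidate key since {DepTime, Dest, SeatNo}⁺ = {Aircraft, DepTime, Dest, Gate, Origin, PassengerID, SeatNo} covers every attribute.
These are minimal and exhaustive — every other superkey contains one of them.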